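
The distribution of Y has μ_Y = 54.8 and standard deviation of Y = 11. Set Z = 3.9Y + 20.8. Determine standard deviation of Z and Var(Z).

standard deviation of Z = 42.9, Var(Z) = 1840.41

Z = 3.9Y + 20.8 is linear with a = 3.9, b = 20.8.
standard deviation of Z = |a|·standard deviation of Y = |3.9|·11 = 42.9.
Var(Y) = 11² = 121.
Var(Z) = a²·Var(Y) = 3.9²·121 = 1840.41 (the additive constant 20.8 does not affect variance).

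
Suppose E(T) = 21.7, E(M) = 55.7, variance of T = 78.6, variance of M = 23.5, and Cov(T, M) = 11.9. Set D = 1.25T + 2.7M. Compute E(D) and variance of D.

E(D) = 177.515, variance of D = 374.4525

E(D) = 1.25·E(T) + 2.7·E(M) = 1.25·21.7 + 2.7·55.7 = 177.515.
variance of D = a²·variance of T + b²·variance of M + 2ab·Cov(T, M) with a = 1.25, b = 2.7.
= 1.25²·78.6 + 2.7²·23.5 + 2·1.25·2.7·11.9
= 122.8125 + 171.315 + 80.325 = 374.4525.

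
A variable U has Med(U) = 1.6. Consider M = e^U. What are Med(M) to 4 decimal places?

e^U is monotone on this domain, so Med(M) = exp(1.6) ≈ 4.953.

Med(M) = 4.953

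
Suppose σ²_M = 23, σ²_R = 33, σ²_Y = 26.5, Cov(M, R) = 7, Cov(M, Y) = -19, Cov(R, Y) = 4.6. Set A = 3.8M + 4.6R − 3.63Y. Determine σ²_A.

σ²_A = 1994.85825

σ²_A = a²·σ²_M + b²·σ²_R + c²·σ²_Y + 2ab·Cov(M, R) + 2ac·Cov(M, Y) + 2bc·Cov(R, Y), with a = 3.8, b = 4.6, c = -3.63.
= 332.12 + 698.28 + 349.18785 + 244.72 + 524.172 + (-153.6216)
= 1994.85825.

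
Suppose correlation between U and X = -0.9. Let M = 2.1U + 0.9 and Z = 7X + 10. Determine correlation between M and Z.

correlation between M and Z = -0.9

Linear rescalings preserve correlation up to sign; here the slopes 2.1 and 7 have the same sign, so correlation between M and Z = correlation between U and X = -0.9.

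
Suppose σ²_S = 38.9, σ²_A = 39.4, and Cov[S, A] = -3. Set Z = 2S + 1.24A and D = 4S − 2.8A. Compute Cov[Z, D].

Cov[Z, D] = 176.3232

By bilinearity, Cov[Z, D] = ac·σ²_S + bd·σ²_A + (ad+bc)·Cov[S, A], with a=2, b=1.24, c=4, d=-2.8.
ac·σ²_S = 2·4·38.9 = 311.2
bd·σ²_A = 1.24·(-2.8)·39.4 = -136.7968
(ad+bc)·Cov[S, A] = (-0.64)·(-3) = 1.92
Cov[Z, D] = 311.2 + (-136.7968) + 1.92 = 176.3232.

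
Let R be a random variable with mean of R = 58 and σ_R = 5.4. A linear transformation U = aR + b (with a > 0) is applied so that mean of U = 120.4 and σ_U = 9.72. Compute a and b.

σ_U = a·σ_R (a > 0), so a = 9.72/5.4 = 1.8.
mean of U = a·mean of R + b, so b = 120.4 − 1.8·58 = 16.

a = 1.8, b = 16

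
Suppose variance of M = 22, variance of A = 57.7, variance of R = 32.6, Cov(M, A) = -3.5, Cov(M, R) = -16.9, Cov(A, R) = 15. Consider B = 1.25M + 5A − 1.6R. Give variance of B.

variance of B = a²·variance of M + b²·variance of A + c²·variance of R + 2ab·Cov(M, A) + 2ac·Cov(M, R) + 2bc·Cov(A, R), with a = 1.25, b = 5, c = -1.6.
= 34.375 + 1442.5 + 83.456 + (-43.75) + 67.6 + (-240)
= 1344.181.

variance of B = 1344.181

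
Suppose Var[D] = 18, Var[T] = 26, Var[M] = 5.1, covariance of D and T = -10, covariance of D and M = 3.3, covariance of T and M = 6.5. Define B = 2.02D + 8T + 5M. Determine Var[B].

Var[B] = 2128.4072

Var[B] = a²·Var[D] + b²·Var[T] + c²·Var[M] + 2ab·covariance of D and T + 2ac·covariance of D and M + 2bc·covariance of T and M, with a = 2.02, b = 8, c = 5.
= 73.4472 + 1664 + 127.5 + (-323.2) + 66.66 + 520
= 2128.4072.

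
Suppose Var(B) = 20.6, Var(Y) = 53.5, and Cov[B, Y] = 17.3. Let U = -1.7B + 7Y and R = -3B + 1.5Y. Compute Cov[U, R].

Cov[U, R] = 259.395

By bilinearity, Cov[U, R] = ac·Var(B) + bd·Var(Y) + (ad+bc)·Cov[B, Y], with a=-1.7, b=7, c=-3, d=1.5.
ac·Var(B) = (-1.7)·(-3)·20.6 = 105.06
bd·Var(Y) = 7·1.5·53.5 = 561.75
(ad+bc)·Cov[B, Y] = (-23.55)·17.3 = -407.415
Cov[U, R] = 105.06 + 561.75 + (-407.415) = 259.395.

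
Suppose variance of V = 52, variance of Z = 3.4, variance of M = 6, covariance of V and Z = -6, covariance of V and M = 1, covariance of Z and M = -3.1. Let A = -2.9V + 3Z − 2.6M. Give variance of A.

variance of A = 676.32

variance of A = a²·variance of V + b²·variance of Z + c²·variance of M + 2ab·covariance of V and Z + 2ac·covariance of V and M + 2bc·covariance of Z and M, with a = -2.9, b = 3, c = -2.6.
= 437.32 + 30.6 + 40.56 + 104.4 + 15.08 + 48.36
= 676.32.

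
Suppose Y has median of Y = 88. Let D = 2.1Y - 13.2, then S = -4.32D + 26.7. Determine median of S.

median of D = 2.1·88 + (-13.2) = 171.6.
median of S = (-4.32)·171.6 + 26.7 = -714.612.

median of S = -714.612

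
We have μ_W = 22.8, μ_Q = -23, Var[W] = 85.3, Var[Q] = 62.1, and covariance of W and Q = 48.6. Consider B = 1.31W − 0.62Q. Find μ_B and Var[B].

μ_B = 1.31·μ_W + (-0.62)·μ_Q = 1.31·22.8 + (-0.62)·(-23) = 44.128.
Var[B] = a²·Var[W] + b²·Var[Q] + 2ab·covariance of W and Q with a = 1.31, b = -0.62.
= 1.31²·85.3 + (-0.62)²·62.1 + 2·1.31·(-0.62)·48.6
= 146.38333 + 23.87124 + (-78.94584) = 91.30873.

μ_B = 44.128, Var[B] = 91.30873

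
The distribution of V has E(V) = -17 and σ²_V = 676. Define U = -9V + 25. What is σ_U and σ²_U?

σ_U = 234, σ²_U = 54756

U = -9V + 25 is linear with a = -9, b = 25.
σ_V = √676 = 26.
σ_U = |a|·σ_V = |-9|·26 = 234.
σ²_U = a²·σ²_V = (-9)²·676 = 54756 (the additive constant 25 does not affect variance).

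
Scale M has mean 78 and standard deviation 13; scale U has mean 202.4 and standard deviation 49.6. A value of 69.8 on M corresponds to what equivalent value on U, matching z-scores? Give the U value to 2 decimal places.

U = 171.11

z = (69.8 − 78)/13 ≈ -0.6308.
U = 202.4 + z·49.6 = 202.4 + (69.8 − 78)·49.6/13 ≈ 171.11.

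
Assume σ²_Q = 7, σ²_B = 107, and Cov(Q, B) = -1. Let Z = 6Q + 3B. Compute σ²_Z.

σ²_Z = a²·σ²_Q + b²·σ²_B + 2ab·Cov(Q, B) with a = 6, b = 3.
= 6²·7 + 3²·107 + 2·6·3·(-1)
= 252 + 963 + (-36) = 1179.

σ²_Z = 1179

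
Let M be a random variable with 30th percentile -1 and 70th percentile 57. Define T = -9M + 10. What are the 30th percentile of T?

Since a = -9 < 0 the transformation is decreasing, reversing order: the 30th percentile of T corresponds to the 70th percentile of M.
So P_{30}(T) = a·P_{70}(M) + b = (-9)·57 + 10 = -503.

30th percentile of T = -503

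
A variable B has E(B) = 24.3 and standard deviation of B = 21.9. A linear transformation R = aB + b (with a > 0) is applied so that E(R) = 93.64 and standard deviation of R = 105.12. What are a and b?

standard deviation of R = a·standard deviation of B (a > 0), so a = 105.12/21.9 = 4.8.
E(R) = a·E(B) + b, so b = 93.64 − 4.8·24.3 = -23.

a = 4.8, b = -23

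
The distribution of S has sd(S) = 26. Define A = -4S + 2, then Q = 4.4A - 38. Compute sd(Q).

sd(A) = |-4|·26 = 104.
sd(Q) = |4.4|·104 = 457.6.

sd(Q) = 457.6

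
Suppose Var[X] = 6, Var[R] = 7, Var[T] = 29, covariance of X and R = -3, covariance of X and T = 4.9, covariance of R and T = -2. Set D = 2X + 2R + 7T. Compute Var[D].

Var[D] = a²·Var[X] + b²·Var[R] + c²·Var[T] + 2ab·covariance of X and R + 2ac·covariance of X and T + 2bc·covariance of R and T, with a = 2, b = 2, c = 7.
= 24 + 28 + 1421 + (-24) + 137.2 + (-56)
= 1530.2.

Var[D] = 1530.2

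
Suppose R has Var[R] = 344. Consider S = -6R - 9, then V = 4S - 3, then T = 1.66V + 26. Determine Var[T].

Var[T] = 546005.6064

Var[S] = (-6)²·344 = 12384.
Var[V] = 4²·12384 = 198144.
Var[T] = 1.66²·198144 = 546005.6064.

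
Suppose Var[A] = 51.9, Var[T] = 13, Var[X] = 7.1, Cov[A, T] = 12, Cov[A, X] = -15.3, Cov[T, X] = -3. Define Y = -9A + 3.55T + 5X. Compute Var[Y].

Var[Y] = a²·Var[A] + b²·Var[T] + c²·Var[X] + 2ab·Cov[A, T] + 2ac·Cov[A, X] + 2bc·Cov[T, X], with a = -9, b = 3.55, c = 5.
= 4203.9 + 163.8325 + 177.5 + (-766.8) + 1377 + (-106.5)
= 5048.9325.

Var[Y] = 5048.9325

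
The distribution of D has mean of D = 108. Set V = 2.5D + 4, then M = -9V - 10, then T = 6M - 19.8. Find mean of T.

mean of V = 2.5·108 + 4 = 274.
mean of M = (-9)·274 + (-10) = -2476.
mean of T = 6·(-2476) + (-19.8) = -14875.8.

mean of T = -14875.8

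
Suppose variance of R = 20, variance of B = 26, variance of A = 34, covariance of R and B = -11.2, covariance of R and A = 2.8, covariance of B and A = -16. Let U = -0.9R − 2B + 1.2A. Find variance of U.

variance of U = 199.592

variance of U = a²·variance of R + b²·variance of B + c²·variance of A + 2ab·covariance of R and B + 2ac·covariance of R and A + 2bc·covariance of B and A, with a = -0.9, b = -2, c = 1.2.
= 16.2 + 104 + 48.96 + (-40.32) + (-6.048) + 76.8
= 199.592.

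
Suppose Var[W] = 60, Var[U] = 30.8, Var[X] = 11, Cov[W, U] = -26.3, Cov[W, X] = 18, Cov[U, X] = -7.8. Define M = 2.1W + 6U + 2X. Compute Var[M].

Var[M] = 718.64

Var[M] = a²·Var[W] + b²·Var[U] + c²·Var[X] + 2ab·Cov[W, U] + 2ac·Cov[W, X] + 2bc·Cov[U, X], with a = 2.1, b = 6, c = 2.
= 264.6 + 1108.8 + 44 + (-662.76) + 151.2 + (-187.2)
= 718.64.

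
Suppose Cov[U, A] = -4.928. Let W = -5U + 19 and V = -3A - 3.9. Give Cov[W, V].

Cov[W, V] = -73.92

Cov[W, V] = a·c·Cov[U, A] = (-5)·(-3)·(-4.928) = -73.92. Additive constants drop out.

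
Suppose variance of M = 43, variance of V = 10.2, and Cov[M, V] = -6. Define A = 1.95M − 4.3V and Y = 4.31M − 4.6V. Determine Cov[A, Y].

Cov[A, Y] = 728.1675

By bilinearity, Cov[A, Y] = ac·variance of M + bd·variance of V + (ad+bc)·Cov[M, V], with a=1.95, b=-4.3, c=4.31, d=-4.6.
ac·variance of M = 1.95·4.31·43 = 361.3935
bd·variance of V = (-4.3)·(-4.6)·10.2 = 201.756
(ad+bc)·Cov[M, V] = (-27.503)·(-6) = 165.018
Cov[A, Y] = 361.3935 + 201.756 + 165.018 = 728.1675.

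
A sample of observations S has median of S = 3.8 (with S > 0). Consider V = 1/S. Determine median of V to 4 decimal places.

median of V = 0.2632

1/S is monotone on this domain, so median of V = 1/(3.8) ≈ 0.2632.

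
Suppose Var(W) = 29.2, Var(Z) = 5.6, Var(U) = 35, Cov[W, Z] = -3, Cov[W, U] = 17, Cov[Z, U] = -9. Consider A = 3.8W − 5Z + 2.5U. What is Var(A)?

Var(A) = a²·Var(W) + b²·Var(Z) + c²·Var(U) + 2ab·Cov[W, Z] + 2ac·Cov[W, U] + 2bc·Cov[Z, U], with a = 3.8, b = -5, c = 2.5.
= 421.648 + 140 + 218.75 + 114 + 323 + 225
= 1442.398.

Var(A) = 1442.398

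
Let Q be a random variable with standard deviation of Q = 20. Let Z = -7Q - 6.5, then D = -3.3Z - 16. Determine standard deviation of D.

standard deviation of Z = |-7|·20 = 140.
standard deviation of D = |-3.3|·140 = 462.

standard deviation of D = 462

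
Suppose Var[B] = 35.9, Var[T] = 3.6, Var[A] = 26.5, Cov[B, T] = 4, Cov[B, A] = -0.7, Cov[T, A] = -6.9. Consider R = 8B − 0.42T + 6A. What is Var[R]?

Var[R] = a²·Var[B] + b²·Var[T] + c²·Var[A] + 2ab·Cov[B, T] + 2ac·Cov[B, A] + 2bc·Cov[T, A], with a = 8, b = -0.42, c = 6.
= 2297.6 + 0.63504 + 954 + (-26.88) + (-67.2) + 34.776
= 3192.93104.

Var[R] = 3192.93104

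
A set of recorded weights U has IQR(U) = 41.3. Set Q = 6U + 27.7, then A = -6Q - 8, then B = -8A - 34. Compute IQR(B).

IQR(B) = 11894.4

IQR(Q) = |6|·41.3 = 247.8.
IQR(A) = |-6|·247.8 = 1486.8.
IQR(B) = |-8|·1486.8 = 11894.4.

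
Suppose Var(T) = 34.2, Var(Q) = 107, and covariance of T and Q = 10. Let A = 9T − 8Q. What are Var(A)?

Var(A) = a²·Var(T) + b²·Var(Q) + 2ab·covariance of T and Q with a = 9, b = -8.
= 9²·34.2 + (-8)²·107 + 2·9·(-8)·10
= 2770.2 + 6848 + (-1440) = 8178.2.

Var(A) = 8178.2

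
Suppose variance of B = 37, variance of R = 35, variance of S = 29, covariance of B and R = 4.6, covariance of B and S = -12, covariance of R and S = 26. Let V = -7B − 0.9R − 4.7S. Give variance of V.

variance of V = a²·variance of B + b²·variance of R + c²·variance of S + 2ab·covariance of B and R + 2ac·covariance of B and S + 2bc·covariance of R and S, with a = -7, b = -0.9, c = -4.7.
= 1813 + 28.35 + 640.61 + 57.96 + (-789.6) + 219.96
= 1970.28.

variance of V = 1970.28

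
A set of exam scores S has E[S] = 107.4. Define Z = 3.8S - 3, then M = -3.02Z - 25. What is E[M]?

E[Z] = 3.8·107.4 + (-3) = 405.12.
E[M] = (-3.02)·405.12 + (-25) = -1248.4624.

E[M] = -1248.4624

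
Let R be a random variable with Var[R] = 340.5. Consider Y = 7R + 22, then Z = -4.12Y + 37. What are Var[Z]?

Var[Y] = 7²·340.5 = 16684.5.
Var[Z] = (-4.12)²·16684.5 = 283209.3768.

Var[Z] = 283209.3768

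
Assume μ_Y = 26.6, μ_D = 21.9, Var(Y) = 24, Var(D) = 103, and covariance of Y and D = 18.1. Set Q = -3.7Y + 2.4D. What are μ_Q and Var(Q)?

μ_Q = -45.86, Var(Q) = 600.384

μ_Q = (-3.7)·μ_Y + 2.4·μ_D = (-3.7)·26.6 + 2.4·21.9 = -45.86.
Var(Q) = a²·Var(Y) + b²·Var(D) + 2ab·covariance of Y and D with a = -3.7, b = 2.4.
= (-3.7)²·24 + 2.4²·103 + 2·(-3.7)·2.4·18.1
= 328.56 + 593.28 + (-321.456) = 600.384.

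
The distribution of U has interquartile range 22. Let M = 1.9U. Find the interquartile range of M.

IQR(M) = 41.8

Under M = aU + b, IQR(M) = |a|·IQR(U) = |1.9|·22 = 41.8 (shifts cancel; spread scales by |a|).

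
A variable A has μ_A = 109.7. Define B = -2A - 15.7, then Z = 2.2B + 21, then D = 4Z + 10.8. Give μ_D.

μ_D = -1974.08

μ_B = (-2)·109.7 + (-15.7) = -235.1.
μ_Z = 2.2·(-235.1) + 21 = -496.22.
μ_D = 4·(-496.22) + 10.8 = -1974.08.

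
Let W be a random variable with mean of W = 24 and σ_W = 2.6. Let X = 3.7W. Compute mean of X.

mean of X = 88.8

X = 3.7W is linear with a = 3.7, b = 0.
mean of X = a·mean of W + b = 3.7·24 = 88.8.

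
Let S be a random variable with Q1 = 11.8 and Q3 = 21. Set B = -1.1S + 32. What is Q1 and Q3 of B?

Q1(B) = 8.9, Q3(B) = 19.02

a = -1.1 < 0 reverses order: Q1(B) comes from Q3(S), Q3(B) from Q1(S).
Q1(B) = (-1.1)·21 + 32 = 8.9; Q3(B) = (-1.1)·11.8 + 32 = 19.02.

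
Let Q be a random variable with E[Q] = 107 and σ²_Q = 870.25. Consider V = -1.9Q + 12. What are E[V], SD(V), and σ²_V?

V = -1.9Q + 12 is linear with a = -1.9, b = 12.
E[V] = a·E[Q] + b = (-1.9)·107 + 12 = -191.3.
SD(Q) = √870.25 = 29.5.
SD(V) = |a|·SD(Q) = |-1.9|·29.5 = 56.05.
σ²_V = a²·σ²_Q = (-1.9)²·870.25 = 3141.6025 (the additive constant 12 does not affect variance).

E[V] = -191.3, SD(V) = 56.05, σ²_V = 3141.6025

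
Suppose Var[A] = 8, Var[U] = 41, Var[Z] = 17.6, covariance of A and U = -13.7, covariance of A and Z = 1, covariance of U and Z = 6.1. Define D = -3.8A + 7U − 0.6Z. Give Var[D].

Var[D] = a²·Var[A] + b²·Var[U] + c²·Var[Z] + 2ab·covariance of A and U + 2ac·covariance of A and Z + 2bc·covariance of U and Z, with a = -3.8, b = 7, c = -0.6.
= 115.52 + 2009 + 6.336 + 728.84 + 4.56 + (-51.24)
= 2813.016.

Var[D] = 2813.016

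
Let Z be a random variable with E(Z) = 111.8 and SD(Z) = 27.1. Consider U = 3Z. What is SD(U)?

SD(U) = 81.3

U = 3Z is linear with a = 3, b = 0.
SD(U) = |a|·SD(Z) = |3|·27.1 = 81.3.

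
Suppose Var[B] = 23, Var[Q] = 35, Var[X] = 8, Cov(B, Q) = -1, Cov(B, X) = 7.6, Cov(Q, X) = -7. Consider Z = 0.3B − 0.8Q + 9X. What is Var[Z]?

Var[Z] = 814.79

Var[Z] = a²·Var[B] + b²·Var[Q] + c²·Var[X] + 2ab·Cov(B, Q) + 2ac·Cov(B, X) + 2bc·Cov(Q, X), with a = 0.3, b = -0.8, c = 9.
= 2.07 + 22.4 + 648 + 0.48 + 41.04 + 100.8
= 814.79.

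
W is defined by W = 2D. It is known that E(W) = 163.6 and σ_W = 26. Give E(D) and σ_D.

From W = 2D: E(W) = a·E(D) + b, so E(D) = (E(W) − b)/a = (163.6 − 0)/2 = 81.8.
σ_W = |a|·σ_D, so σ_D = 26/|2| = 13.

E(D) = 81.8, σ_D = 13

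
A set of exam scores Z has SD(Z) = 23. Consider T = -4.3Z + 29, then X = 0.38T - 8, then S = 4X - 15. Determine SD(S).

SD(T) = |-4.3|·23 = 98.9.
SD(X) = |0.38|·98.9 = 37.582.
SD(S) = |4|·37.582 = 150.328.

SD(S) = 150.328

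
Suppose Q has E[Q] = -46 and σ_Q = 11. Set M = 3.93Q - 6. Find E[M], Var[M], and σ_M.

E[M] = -186.78, Var[M] = 1868.8329, σ_M = 43.23

M = 3.93Q - 6 is linear with a = 3.93, b = -6.
E[M] = a·E[Q] + b = 3.93·(-46) + (-6) = -186.78.
Var[Q] = 11² = 121.
Var[M] = a²·Var[Q] = 3.93²·121 = 1868.8329 (the additive constant -6 does not affect variance).
σ_M = |a|·σ_Q = |3.93|·11 = 43.23.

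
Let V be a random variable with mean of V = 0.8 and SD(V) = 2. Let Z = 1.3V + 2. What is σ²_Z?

σ²_Z = 6.76

Z = 1.3V + 2 is linear with a = 1.3, b = 2.
σ²_V = 2² = 4.
σ²_Z = a²·σ²_V = 1.3²·4 = 6.76 (the additive constant 2 does not affect variance).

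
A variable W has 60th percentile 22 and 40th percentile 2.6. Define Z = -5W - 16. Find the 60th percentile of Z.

60th percentile of Z = -29

Since a = -5 < 0 the transformation is decreasing, reversing order: the 60th percentile of Z corresponds to the 40th percentile of W.
So P_{60}(Z) = a·P_{40}(W) + b = (-5)·2.6 + (-16) = -29.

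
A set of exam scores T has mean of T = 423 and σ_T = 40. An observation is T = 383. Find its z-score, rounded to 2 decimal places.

z = (T − mean of T) / σ_T = (383 − 423) / 40 = -1.00.

z = -1.00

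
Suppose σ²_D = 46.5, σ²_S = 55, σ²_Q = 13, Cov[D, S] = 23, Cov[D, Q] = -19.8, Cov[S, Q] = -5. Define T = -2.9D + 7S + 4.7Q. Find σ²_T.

σ²_T = a²·σ²_D + b²·σ²_S + c²·σ²_Q + 2ab·Cov[D, S] + 2ac·Cov[D, Q] + 2bc·Cov[S, Q], with a = -2.9, b = 7, c = 4.7.
= 391.065 + 2695 + 287.17 + (-933.8) + 539.748 + (-329)
= 2650.183.

σ²_T = 2650.183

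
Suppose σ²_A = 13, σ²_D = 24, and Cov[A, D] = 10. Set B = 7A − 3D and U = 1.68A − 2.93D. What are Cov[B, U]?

Cov[B, U] = 108.34

By bilinearity, Cov[B, U] = ac·σ²_A + bd·σ²_D + (ad+bc)·Cov[A, D], with a=7, b=-3, c=1.68, d=-2.93.
ac·σ²_A = 7·1.68·13 = 152.88
bd·σ²_D = (-3)·(-2.93)·24 = 210.96
(ad+bc)·Cov[A, D] = (-25.55)·10 = -255.5
Cov[B, U] = 152.88 + 210.96 + (-255.5) = 108.34.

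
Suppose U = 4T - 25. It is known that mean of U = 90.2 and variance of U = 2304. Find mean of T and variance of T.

From U = 4T - 25: mean of U = a·mean of T + b, so mean of T = (mean of U − b)/a = (90.2 − (-25))/4 = 28.8.
variance of U = a²·variance of T, so variance of T = 2304/4² = 144.

mean of T = 28.8, variance of T = 144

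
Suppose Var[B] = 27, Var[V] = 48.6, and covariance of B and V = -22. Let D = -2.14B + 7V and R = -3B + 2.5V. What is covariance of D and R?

covariance of D and R = 1603.54

By bilinearity, covariance of D and R = ac·Var[B] + bd·Var[V] + (ad+bc)·covariance of B and V, with a=-2.14, b=7, c=-3, d=2.5.
ac·Var[B] = (-2.14)·(-3)·27 = 173.34
bd·Var[V] = 7·2.5·48.6 = 850.5
(ad+bc)·covariance of B and V = (-26.35)·(-22) = 579.7
covariance of D and R = 173.34 + 850.5 + 579.7 = 1603.54.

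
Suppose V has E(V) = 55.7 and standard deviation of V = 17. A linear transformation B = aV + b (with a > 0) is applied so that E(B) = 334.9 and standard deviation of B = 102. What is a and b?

a = 6, b = 0.7

standard deviation of B = a·standard deviation of V (a > 0), so a = 102/17 = 6.
E(B) = a·E(V) + b, so b = 334.9 − 6·55.7 = 0.7.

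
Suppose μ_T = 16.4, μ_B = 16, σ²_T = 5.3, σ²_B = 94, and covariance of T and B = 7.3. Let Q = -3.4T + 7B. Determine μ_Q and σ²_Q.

μ_Q = (-3.4)·μ_T + 7·μ_B = (-3.4)·16.4 + 7·16 = 56.24.
σ²_Q = a²·σ²_T + b²·σ²_B + 2ab·covariance of T and B with a = -3.4, b = 7.
= (-3.4)²·5.3 + 7²·94 + 2·(-3.4)·7·7.3
= 61.268 + 4606 + (-347.48) = 4319.788.

μ_Q = 56.24, σ²_Q = 4319.788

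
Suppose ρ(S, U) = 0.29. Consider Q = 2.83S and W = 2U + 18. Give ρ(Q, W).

ρ(Q, W) = 0.29

Linear rescalings preserve correlation up to sign; here the slopes 2.83 and 2 have the same sign, so ρ(Q, W) = ρ(S, U) = 0.29.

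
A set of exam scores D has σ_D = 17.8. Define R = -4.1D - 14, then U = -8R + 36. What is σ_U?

σ_U = 583.84

σ_R = |-4.1|·17.8 = 72.98.
σ_U = |-8|·72.98 = 583.84.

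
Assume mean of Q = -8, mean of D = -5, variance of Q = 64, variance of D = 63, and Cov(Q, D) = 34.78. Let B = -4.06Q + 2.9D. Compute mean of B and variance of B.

mean of B = 17.98, variance of B = 765.78096

mean of B = (-4.06)·mean of Q + 2.9·mean of D = (-4.06)·(-8) + 2.9·(-5) = 17.98.
variance of B = a²·variance of Q + b²·variance of D + 2ab·Cov(Q, D) with a = -4.06, b = 2.9.
= (-4.06)²·64 + 2.9²·63 + 2·(-4.06)·2.9·34.78
= 1054.9504 + 529.83 + (-818.99944) = 765.78096.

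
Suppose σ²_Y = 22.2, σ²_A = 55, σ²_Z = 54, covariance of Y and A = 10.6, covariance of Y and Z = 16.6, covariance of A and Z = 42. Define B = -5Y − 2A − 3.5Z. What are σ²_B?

σ²_B = 2817.5

σ²_B = a²·σ²_Y + b²·σ²_A + c²·σ²_Z + 2ab·covariance of Y and A + 2ac·covariance of Y and Z + 2bc·covariance of A and Z, with a = -5, b = -2, c = -3.5.
= 555 + 220 + 661.5 + 212 + 581 + 588
= 2817.5.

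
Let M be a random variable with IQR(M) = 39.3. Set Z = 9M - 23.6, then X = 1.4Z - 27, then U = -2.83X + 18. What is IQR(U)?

IQR(Z) = |9|·39.3 = 353.7.
IQR(X) = |1.4|·353.7 = 495.18.
IQR(U) = |-2.83|·495.18 = 1401.3594.

IQR(U) = 1401.3594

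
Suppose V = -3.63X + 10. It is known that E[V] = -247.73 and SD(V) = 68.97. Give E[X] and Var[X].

From V = -3.63X + 10: E[V] = a·E[X] + b, so E[X] = (E[V] − b)/a = (-247.73 − 10)/(-3.63) = 71.
Var[V] = 68.97² = 4756.8609.
Var[V] = a²·Var[X], so Var[X] = 4756.8609/(-3.63)² = 361.

E[X] = 71, Var[X] = 361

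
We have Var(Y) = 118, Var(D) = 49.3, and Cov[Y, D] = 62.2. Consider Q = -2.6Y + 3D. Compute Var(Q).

Var(Q) = a²·Var(Y) + b²·Var(D) + 2ab·Cov[Y, D] with a = -2.6, b = 3.
= (-2.6)²·118 + 3²·49.3 + 2·(-2.6)·3·62.2
= 797.68 + 443.7 + (-970.32) = 271.06.

Var(Q) = 271.06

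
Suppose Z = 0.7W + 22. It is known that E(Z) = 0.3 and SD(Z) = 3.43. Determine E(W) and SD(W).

From Z = 0.7W + 22: E(Z) = a·E(W) + b, so E(W) = (E(Z) − b)/a = (0.3 − 22)/0.7 = -31.
SD(Z) = |a|·SD(W), so SD(W) = 3.43/|0.7| = 4.9.

E(W) = -31, SD(W) = 4.9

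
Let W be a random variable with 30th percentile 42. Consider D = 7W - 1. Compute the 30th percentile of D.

30th percentile of D = 293

Since a = 7 > 0 the transformation is increasing, so the 30th percentile of D = a·(P_{30} of W) + b = 7·42 + (-1) = 293.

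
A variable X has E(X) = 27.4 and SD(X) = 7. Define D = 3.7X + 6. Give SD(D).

SD(D) = 25.9

D = 3.7X + 6 is linear with a = 3.7, b = 6.
SD(D) = |a|·SD(X) = |3.7|·7 = 25.9.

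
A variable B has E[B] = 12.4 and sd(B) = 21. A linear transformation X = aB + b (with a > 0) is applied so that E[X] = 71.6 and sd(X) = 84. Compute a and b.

a = 4, b = 22

sd(X) = a·sd(B) (a > 0), so a = 84/21 = 4.
E[X] = a·E[B] + b, so b = 71.6 − 4·12.4 = 22.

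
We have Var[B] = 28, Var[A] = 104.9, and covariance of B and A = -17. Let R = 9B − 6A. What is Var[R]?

Var[R] = 7880.4

Var[R] = a²·Var[B] + b²·Var[A] + 2ab·covariance of B and A with a = 9, b = -6.
= 9²·28 + (-6)²·104.9 + 2·9·(-6)·(-17)
= 2268 + 3776.4 + 1836 = 7880.4.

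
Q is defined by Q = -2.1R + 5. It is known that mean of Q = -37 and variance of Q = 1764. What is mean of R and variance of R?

mean of R = 20, variance of R = 400

From Q = -2.1R + 5: mean of Q = a·mean of R + b, so mean of R = (mean of Q − b)/a = (-37 − 5)/(-2.1) = 20.
variance of Q = a²·variance of R, so variance of R = 1764/(-2.1)² = 400.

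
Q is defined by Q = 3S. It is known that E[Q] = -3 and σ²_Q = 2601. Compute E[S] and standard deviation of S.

From Q = 3S: E[Q] = a·E[S] + b, so E[S] = (E[Q] − b)/a = (-3 − 0)/3 = -1.
standard deviation of Q = √2601 = 51.
standard deviation of Q = |a|·standard deviation of S, so standard deviation of S = 51/|3| = 17.

E[S] = -1, standard deviation of S = 17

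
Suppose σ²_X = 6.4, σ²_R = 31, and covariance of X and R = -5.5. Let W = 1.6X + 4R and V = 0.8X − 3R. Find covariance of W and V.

By bilinearity, covariance of W and V = ac·σ²_X + bd·σ²_R + (ad+bc)·covariance of X and R, with a=1.6, b=4, c=0.8, d=-3.
ac·σ²_X = 1.6·0.8·6.4 = 8.192
bd·σ²_R = 4·(-3)·31 = -372
(ad+bc)·covariance of X and R = (-1.6)·(-5.5) = 8.8
covariance of W and V = 8.192 + (-372) + 8.8 = -355.008.

covariance of W and V = -355.008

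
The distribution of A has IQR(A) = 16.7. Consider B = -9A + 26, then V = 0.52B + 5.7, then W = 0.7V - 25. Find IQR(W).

IQR(B) = |-9|·16.7 = 150.3.
IQR(V) = |0.52|·150.3 = 78.156.
IQR(W) = |0.7|·78.156 = 54.7092.

IQR(W) = 54.7092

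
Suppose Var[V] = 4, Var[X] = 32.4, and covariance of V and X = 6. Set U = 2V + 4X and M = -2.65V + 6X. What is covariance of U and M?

covariance of U and M = 764.8

By bilinearity, covariance of U and M = ac·Var[V] + bd·Var[X] + (ad+bc)·covariance of V and X, with a=2, b=4, c=-2.65, d=6.
ac·Var[V] = 2·(-2.65)·4 = -21.2
bd·Var[X] = 4·6·32.4 = 777.6
(ad+bc)·covariance of V and X = (1.4)·6 = 8.4
covariance of U and M = -21.2 + 777.6 + 8.4 = 764.8.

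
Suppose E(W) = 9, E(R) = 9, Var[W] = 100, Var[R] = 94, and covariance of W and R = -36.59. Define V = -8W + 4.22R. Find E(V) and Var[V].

E(V) = -34.02, Var[V] = 10544.5464

E(V) = (-8)·E(W) + 4.22·E(R) = (-8)·9 + 4.22·9 = -34.02.
Var[V] = a²·Var[W] + b²·Var[R] + 2ab·covariance of W and R with a = -8, b = 4.22.
= (-8)²·100 + 4.22²·94 + 2·(-8)·4.22·(-36.59)
= 6400 + 1673.9896 + 2470.5568 = 10544.5464.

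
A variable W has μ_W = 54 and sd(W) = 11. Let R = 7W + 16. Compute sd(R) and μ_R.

sd(R) = 77, μ_R = 394

R = 7W + 16 is linear with a = 7, b = 16.
sd(R) = |a|·sd(W) = |7|·11 = 77.
μ_R = a·μ_W + b = 7·54 + 16 = 394.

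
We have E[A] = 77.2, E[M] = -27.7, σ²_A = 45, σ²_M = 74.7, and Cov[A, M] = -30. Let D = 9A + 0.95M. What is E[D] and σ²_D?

E[D] = 9·E[A] + 0.95·E[M] = 9·77.2 + 0.95·(-27.7) = 668.485.
σ²_D = a²·σ²_A + b²·σ²_M + 2ab·Cov[A, M] with a = 9, b = 0.95.
= 9²·45 + 0.95²·74.7 + 2·9·0.95·(-30)
= 3645 + 67.41675 + (-513) = 3199.41675.

E[D] = 668.485, σ²_D = 3199.41675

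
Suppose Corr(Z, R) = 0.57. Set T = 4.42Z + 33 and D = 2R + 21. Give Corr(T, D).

Corr(T, D) = 0.57

Linear rescalings preserve correlation up to sign; here the slopes 4.42 and 2 have the same sign, so Corr(T, D) = Corr(Z, R) = 0.57.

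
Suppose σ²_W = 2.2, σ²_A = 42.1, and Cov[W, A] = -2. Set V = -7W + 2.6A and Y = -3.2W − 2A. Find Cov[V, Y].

By bilinearity, Cov[V, Y] = ac·σ²_W + bd·σ²_A + (ad+bc)·Cov[W, A], with a=-7, b=2.6, c=-3.2, d=-2.
ac·σ²_W = (-7)·(-3.2)·2.2 = 49.28
bd·σ²_A = 2.6·(-2)·42.1 = -218.92
(ad+bc)·Cov[W, A] = (5.68)·(-2) = -11.36
Cov[V, Y] = 49.28 + (-218.92) + (-11.36) = -181.

Cov[V, Y] = -181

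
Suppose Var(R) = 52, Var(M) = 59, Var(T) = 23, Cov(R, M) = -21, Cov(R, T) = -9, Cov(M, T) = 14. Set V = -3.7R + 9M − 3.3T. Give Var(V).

Var(V) = 6088.57

Var(V) = a²·Var(R) + b²·Var(M) + c²·Var(T) + 2ab·Cov(R, M) + 2ac·Cov(R, T) + 2bc·Cov(M, T), with a = -3.7, b = 9, c = -3.3.
= 711.88 + 4779 + 250.47 + 1398.6 + (-219.78) + (-831.6)
= 6088.57.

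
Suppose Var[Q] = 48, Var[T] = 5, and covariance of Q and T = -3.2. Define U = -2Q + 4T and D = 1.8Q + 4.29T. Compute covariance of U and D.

By bilinearity, covariance of U and D = ac·Var[Q] + bd·Var[T] + (ad+bc)·covariance of Q and T, with a=-2, b=4, c=1.8, d=4.29.
ac·Var[Q] = (-2)·1.8·48 = -172.8
bd·Var[T] = 4·4.29·5 = 85.8
(ad+bc)·covariance of Q and T = (-1.38)·(-3.2) = 4.416
covariance of U and D = -172.8 + 85.8 + 4.416 = -82.584.

covariance of U and D = -82.584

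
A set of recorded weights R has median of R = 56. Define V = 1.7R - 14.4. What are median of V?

A linear map preserves order up to sign, so median of V = a·median of R + b = 1.7·56 + (-14.4) = 80.8.

median of V = 80.8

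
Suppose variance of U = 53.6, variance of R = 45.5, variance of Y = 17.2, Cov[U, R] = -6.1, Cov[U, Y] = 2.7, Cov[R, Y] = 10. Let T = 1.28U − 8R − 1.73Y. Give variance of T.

variance of T = a²·variance of U + b²·variance of R + c²·variance of Y + 2ab·Cov[U, R] + 2ac·Cov[U, Y] + 2bc·Cov[R, Y], with a = 1.28, b = -8, c = -1.73.
= 87.81824 + 2912 + 51.47788 + 124.928 + (-11.95776) + 276.8
= 3441.06636.

variance of T = 3441.06636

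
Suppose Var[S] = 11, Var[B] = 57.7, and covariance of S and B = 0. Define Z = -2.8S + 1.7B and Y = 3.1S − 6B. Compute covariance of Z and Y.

covariance of Z and Y = -684.02

By bilinearity, covariance of Z and Y = ac·Var[S] + bd·Var[B] + (ad+bc)·covariance of S and B, with a=-2.8, b=1.7, c=3.1, d=-6.
ac·Var[S] = (-2.8)·3.1·11 = -95.48
bd·Var[B] = 1.7·(-6)·57.7 = -588.54
(ad+bc)·covariance of S and B = (22.07)·0 = 0
covariance of Z and Y = -95.48 + (-588.54) + 0 = -684.02.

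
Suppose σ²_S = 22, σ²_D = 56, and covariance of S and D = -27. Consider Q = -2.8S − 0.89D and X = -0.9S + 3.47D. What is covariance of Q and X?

By bilinearity, covariance of Q and X = ac·σ²_S + bd·σ²_D + (ad+bc)·covariance of S and D, with a=-2.8, b=-0.89, c=-0.9, d=3.47.
ac·σ²_S = (-2.8)·(-0.9)·22 = 55.44
bd·σ²_D = (-0.89)·3.47·56 = -172.9448
(ad+bc)·covariance of S and D = (-8.915)·(-27) = 240.705
covariance of Q and X = 55.44 + (-172.9448) + 240.705 = 123.2002.

covariance of Q and X = 123.2002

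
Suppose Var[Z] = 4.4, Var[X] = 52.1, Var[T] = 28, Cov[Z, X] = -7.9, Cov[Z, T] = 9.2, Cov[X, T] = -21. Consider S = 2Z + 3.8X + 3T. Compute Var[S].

Var[S] = 533.444

Var[S] = a²·Var[Z] + b²·Var[X] + c²·Var[T] + 2ab·Cov[Z, X] + 2ac·Cov[Z, T] + 2bc·Cov[X, T], with a = 2, b = 3.8, c = 3.
= 17.6 + 752.324 + 252 + (-120.08) + 110.4 + (-478.8)
= 533.444.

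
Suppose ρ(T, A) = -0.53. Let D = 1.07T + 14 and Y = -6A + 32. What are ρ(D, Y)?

Linear rescalings preserve |correlation|; the slopes 1.07 and -6 have opposite signs, so the correlation flips sign: ρ(D, Y) = −ρ(T, A) = 0.53.

ρ(D, Y) = 0.53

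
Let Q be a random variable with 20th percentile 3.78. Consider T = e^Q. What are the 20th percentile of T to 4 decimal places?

e^Q is increasing, so P_{20}(T) = g(P_{20}(Q)) ≈ 43.816.

20th percentile of T = 43.816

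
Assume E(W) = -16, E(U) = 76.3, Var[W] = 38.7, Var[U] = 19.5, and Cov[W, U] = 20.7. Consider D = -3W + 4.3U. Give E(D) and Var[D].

E(D) = 376.09, Var[D] = 174.795

E(D) = (-3)·E(W) + 4.3·E(U) = (-3)·(-16) + 4.3·76.3 = 376.09.
Var[D] = a²·Var[W] + b²·Var[U] + 2ab·Cov[W, U] with a = -3, b = 4.3.
= (-3)²·38.7 + 4.3²·19.5 + 2·(-3)·4.3·20.7
= 348.3 + 360.555 + (-534.06) = 174.795.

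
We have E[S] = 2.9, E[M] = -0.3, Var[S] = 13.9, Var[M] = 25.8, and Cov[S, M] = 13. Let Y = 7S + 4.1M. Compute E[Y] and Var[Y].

E[Y] = 19.07, Var[Y] = 1860.998

E[Y] = 7·E[S] + 4.1·E[M] = 7·2.9 + 4.1·(-0.3) = 19.07.
Var[Y] = a²·Var[S] + b²·Var[M] + 2ab·Cov[S, M] with a = 7, b = 4.1.
= 7²·13.9 + 4.1²·25.8 + 2·7·4.1·13
= 681.1 + 433.698 + 746.2 = 1860.998.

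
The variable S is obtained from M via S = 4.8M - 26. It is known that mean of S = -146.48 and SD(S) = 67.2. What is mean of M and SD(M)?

From S = 4.8M - 26: mean of S = a·mean of M + b, so mean of M = (mean of S − b)/a = (-146.48 − (-26))/4.8 = -25.1.
SD(S) = |a|·SD(M), so SD(M) = 67.2/|4.8| = 14.

mean of M = -25.1, SD(M) = 14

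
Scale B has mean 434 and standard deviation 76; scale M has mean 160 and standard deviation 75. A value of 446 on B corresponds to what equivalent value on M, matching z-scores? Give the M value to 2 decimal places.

z = (446 − 434)/76 ≈ 0.1579.
M = 160 + z·75 = 160 + (446 − 434)·75/76 ≈ 171.84.

M = 171.84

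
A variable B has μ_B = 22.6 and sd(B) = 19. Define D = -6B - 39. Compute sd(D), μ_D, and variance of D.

sd(D) = 114, μ_D = -174.6, variance of D = 12996

D = -6B - 39 is linear with a = -6, b = -39.
sd(D) = |a|·sd(B) = |-6|·19 = 114.
μ_D = a·μ_B + b = (-6)·22.6 + (-39) = -174.6.
variance of B = 19² = 361.
variance of D = a²·variance of B = (-6)²·361 = 12996 (the additive constant -39 does not affect variance).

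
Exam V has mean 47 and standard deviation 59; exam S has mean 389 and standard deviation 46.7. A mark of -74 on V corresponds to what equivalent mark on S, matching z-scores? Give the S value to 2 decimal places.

S = 293.23

z = (-74 − 47)/59 ≈ -2.0508.
S = 389 + z·46.7 = 389 + (-74 − 47)·46.7/59 ≈ 293.23.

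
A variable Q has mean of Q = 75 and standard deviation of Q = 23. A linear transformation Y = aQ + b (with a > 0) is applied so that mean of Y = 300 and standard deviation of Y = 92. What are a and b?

standard deviation of Y = a·standard deviation of Q (a > 0), so a = 92/23 = 4.
mean of Y = a·mean of Q + b, so b = 300 − 4·75 = 0.

a = 4, b = 0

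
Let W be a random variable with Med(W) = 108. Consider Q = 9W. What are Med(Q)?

Med(Q) = 972

A linear map preserves order up to sign, so Med(Q) = a·Med(W) + b = 9·108 = 972.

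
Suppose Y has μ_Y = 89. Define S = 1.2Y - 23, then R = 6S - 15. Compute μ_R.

μ_R = 487.8

μ_S = 1.2·89 + (-23) = 83.8.
μ_R = 6·83.8 + (-15) = 487.8.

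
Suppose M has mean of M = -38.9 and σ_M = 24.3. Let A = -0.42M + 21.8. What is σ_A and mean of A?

σ_A = 10.206, mean of A = 38.138

A = -0.42M + 21.8 is linear with a = -0.42, b = 21.8.
σ_A = |a|·σ_M = |-0.42|·24.3 = 10.206.
mean of A = a·mean of M + b = (-0.42)·(-38.9) + 21.8 = 38.138.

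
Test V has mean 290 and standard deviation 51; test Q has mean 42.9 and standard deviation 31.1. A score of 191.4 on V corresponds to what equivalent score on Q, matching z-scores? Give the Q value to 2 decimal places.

Q = -17.23

z = (191.4 − 290)/51 ≈ -1.9333.
Q = 42.9 + z·31.1 = 42.9 + (191.4 − 290)·31.1/51 ≈ -17.23.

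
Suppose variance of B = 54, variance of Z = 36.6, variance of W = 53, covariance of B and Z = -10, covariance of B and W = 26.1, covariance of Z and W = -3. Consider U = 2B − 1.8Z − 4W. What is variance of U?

variance of U = 793.784

variance of U = a²·variance of B + b²·variance of Z + c²·variance of W + 2ab·covariance of B and Z + 2ac·covariance of B and W + 2bc·covariance of Z and W, with a = 2, b = -1.8, c = -4.
= 216 + 118.584 + 848 + 72 + (-417.6) + (-43.2)
= 793.784.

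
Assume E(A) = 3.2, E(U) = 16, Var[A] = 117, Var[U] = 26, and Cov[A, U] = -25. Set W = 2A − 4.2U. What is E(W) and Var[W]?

E(W) = -60.8, Var[W] = 1346.64

E(W) = 2·E(A) + (-4.2)·E(U) = 2·3.2 + (-4.2)·16 = -60.8.
Var[W] = a²·Var[A] + b²·Var[U] + 2ab·Cov[A, U] with a = 2, b = -4.2.
= 2²·117 + (-4.2)²·26 + 2·2·(-4.2)·(-25)
= 468 + 458.64 + 420 = 1346.64.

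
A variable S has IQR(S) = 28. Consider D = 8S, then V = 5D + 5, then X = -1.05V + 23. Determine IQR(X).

IQR(X) = 1176

IQR(D) = |8|·28 = 224.
IQR(V) = |5|·224 = 1120.
IQR(X) = |-1.05|·1120 = 1176.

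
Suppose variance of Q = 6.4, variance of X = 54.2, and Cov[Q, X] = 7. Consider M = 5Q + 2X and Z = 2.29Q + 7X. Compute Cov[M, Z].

Cov[M, Z] = 1109.14

By bilinearity, Cov[M, Z] = ac·variance of Q + bd·variance of X + (ad+bc)·Cov[Q, X], with a=5, b=2, c=2.29, d=7.
ac·variance of Q = 5·2.29·6.4 = 73.28
bd·variance of X = 2·7·54.2 = 758.8
(ad+bc)·Cov[Q, X] = (39.58)·7 = 277.06
Cov[M, Z] = 73.28 + 758.8 + 277.06 = 1109.14.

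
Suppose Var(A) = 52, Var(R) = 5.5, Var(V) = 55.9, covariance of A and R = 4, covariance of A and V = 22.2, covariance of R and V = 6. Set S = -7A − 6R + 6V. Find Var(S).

Var(S) = 2797.6

Var(S) = a²·Var(A) + b²·Var(R) + c²·Var(V) + 2ab·covariance of A and R + 2ac·covariance of A and V + 2bc·covariance of R and V, with a = -7, b = -6, c = 6.
= 2548 + 198 + 2012.4 + 336 + (-1864.8) + (-432)
= 2797.6.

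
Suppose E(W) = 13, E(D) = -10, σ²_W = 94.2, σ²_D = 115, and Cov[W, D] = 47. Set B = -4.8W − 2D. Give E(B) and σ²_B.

E(B) = -42.4, σ²_B = 3532.768

E(B) = (-4.8)·E(W) + (-2)·E(D) = (-4.8)·13 + (-2)·(-10) = -42.4.
σ²_B = a²·σ²_W + b²·σ²_D + 2ab·Cov[W, D] with a = -4.8, b = -2.
= (-4.8)²·94.2 + (-2)²·115 + 2·(-4.8)·(-2)·47
= 2170.368 + 460 + 902.4 = 3532.768.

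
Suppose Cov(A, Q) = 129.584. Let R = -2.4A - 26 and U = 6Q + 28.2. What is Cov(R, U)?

Cov(R, U) = a·c·Cov(A, Q) = (-2.4)·6·129.584 = -1866.0096. Additive constants drop out.

Cov(R, U) = -1866.0096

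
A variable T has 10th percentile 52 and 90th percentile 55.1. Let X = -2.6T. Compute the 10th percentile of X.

Since a = -2.6 < 0 the transformation is decreasing, reversing order: the 10th percentile of X corresponds to the 90th percentile of T.
So P_{10}(X) = a·P_{90}(T) + b = (-2.6)·55.1 = -143.26.

10th percentile of X = -143.26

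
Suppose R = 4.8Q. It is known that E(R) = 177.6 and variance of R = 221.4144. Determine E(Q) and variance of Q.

From R = 4.8Q: E(R) = a·E(Q) + b, so E(Q) = (E(R) − b)/a = (177.6 − 0)/4.8 = 37.
variance of R = a²·variance of Q, so variance of Q = 221.4144/4.8² = 9.61.

E(Q) = 37, variance of Q = 9.61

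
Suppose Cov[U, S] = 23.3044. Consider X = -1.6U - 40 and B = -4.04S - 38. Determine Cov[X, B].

Cov[X, B] = 150.6396416

Cov[X, B] = a·c·Cov[U, S] = (-1.6)·(-4.04)·23.3044 = 150.6396416. Additive constants drop out.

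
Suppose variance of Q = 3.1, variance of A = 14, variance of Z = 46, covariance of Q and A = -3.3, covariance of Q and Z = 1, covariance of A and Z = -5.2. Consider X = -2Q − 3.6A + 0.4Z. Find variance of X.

variance of X = a²·variance of Q + b²·variance of A + c²·variance of Z + 2ab·covariance of Q and A + 2ac·covariance of Q and Z + 2bc·covariance of A and Z, with a = -2, b = -3.6, c = 0.4.
= 12.4 + 181.44 + 7.36 + (-47.52) + (-1.6) + 14.976
= 167.056.

variance of X = 167.056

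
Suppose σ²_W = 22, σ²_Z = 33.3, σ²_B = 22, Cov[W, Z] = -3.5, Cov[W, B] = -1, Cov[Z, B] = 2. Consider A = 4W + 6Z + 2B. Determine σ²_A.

σ²_A = 1502.8

σ²_A = a²·σ²_W + b²·σ²_Z + c²·σ²_B + 2ab·Cov[W, Z] + 2ac·Cov[W, B] + 2bc·Cov[Z, B], with a = 4, b = 6, c = 2.
= 352 + 1198.8 + 88 + (-168) + (-16) + 48
= 1502.8.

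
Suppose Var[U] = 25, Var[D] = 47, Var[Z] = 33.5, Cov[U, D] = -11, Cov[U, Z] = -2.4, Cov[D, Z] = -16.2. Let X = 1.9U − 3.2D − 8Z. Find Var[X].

Var[X] = 2092.81

Var[X] = a²·Var[U] + b²·Var[D] + c²·Var[Z] + 2ab·Cov[U, D] + 2ac·Cov[U, Z] + 2bc·Cov[D, Z], with a = 1.9, b = -3.2, c = -8.
= 90.25 + 481.28 + 2144 + 133.76 + 72.96 + (-829.44)
= 2092.81.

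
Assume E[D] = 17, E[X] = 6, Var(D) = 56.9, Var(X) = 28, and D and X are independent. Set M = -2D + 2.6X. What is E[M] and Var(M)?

E[M] = -18.4, Var(M) = 416.88

E[M] = (-2)·E[D] + 2.6·E[X] = (-2)·17 + 2.6·6 = -18.4.
Var(M) = a²·Var(D) + b²·Var(X) + 2ab·Cov(D, X) with a = -2, b = 2.6.
Independence gives Cov(D, X) = 0.
= (-2)²·56.9 + 2.6²·28 + 2·(-2)·2.6·0
= 227.6 + 189.28 + 0 = 416.88.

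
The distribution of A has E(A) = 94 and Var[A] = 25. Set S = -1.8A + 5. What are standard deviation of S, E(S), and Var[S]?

S = -1.8A + 5 is linear with a = -1.8, b = 5.
standard deviation of A = √25 = 5.
standard deviation of S = |a|·standard deviation of A = |-1.8|·5 = 9.
E(S) = a·E(A) + b = (-1.8)·94 + 5 = -164.2.
Var[S] = a²·Var[A] = (-1.8)²·25 = 81 (the additive constant 5 does not affect variance).

standard deviation of S = 9, E(S) = -164.2, Var[S] = 81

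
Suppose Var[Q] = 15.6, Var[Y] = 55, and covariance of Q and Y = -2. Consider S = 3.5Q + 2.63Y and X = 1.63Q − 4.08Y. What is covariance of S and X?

covariance of S and X = -481.1878

By bilinearity, covariance of S and X = ac·Var[Q] + bd·Var[Y] + (ad+bc)·covariance of Q and Y, with a=3.5, b=2.63, c=1.63, d=-4.08.
ac·Var[Q] = 3.5·1.63·15.6 = 88.998
bd·Var[Y] = 2.63·(-4.08)·55 = -590.172
(ad+bc)·covariance of Q and Y = (-9.9931)·(-2) = 19.9862
covariance of S and X = 88.998 + (-590.172) + 19.9862 = -481.1878.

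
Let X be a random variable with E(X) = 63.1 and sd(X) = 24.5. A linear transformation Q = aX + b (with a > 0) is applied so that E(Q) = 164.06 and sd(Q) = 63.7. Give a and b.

a = 2.6, b = 0

sd(Q) = a·sd(X) (a > 0), so a = 63.7/24.5 = 2.6.
E(Q) = a·E(X) + b, so b = 164.06 − 2.6·63.1 = 0.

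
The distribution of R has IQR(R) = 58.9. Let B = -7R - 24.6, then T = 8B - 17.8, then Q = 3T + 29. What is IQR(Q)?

IQR(Q) = 9895.2

IQR(B) = |-7|·58.9 = 412.3.
IQR(T) = |8|·412.3 = 3298.4.
IQR(Q) = |3|·3298.4 = 9895.2.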